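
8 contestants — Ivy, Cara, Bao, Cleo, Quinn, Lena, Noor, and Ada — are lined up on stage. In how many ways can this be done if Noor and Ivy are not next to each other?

There are 8! = 40320 arrangements in all. If Noor and Ivy are adjacent, merging them into one block gives 2·(7)! = 10080 arrangements.
Complementary counting: 40320 − 10080 = 30240.

30240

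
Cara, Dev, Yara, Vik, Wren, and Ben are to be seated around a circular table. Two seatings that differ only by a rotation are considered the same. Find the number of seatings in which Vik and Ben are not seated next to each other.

72

Without the restriction there are (5)! = 120 seatings.
Those with Vik next to Ben: fuse the pair into one unit and seat 5 units around a circle — 2·(4)! = 48.
Subtracting, 120 − 48 = 72.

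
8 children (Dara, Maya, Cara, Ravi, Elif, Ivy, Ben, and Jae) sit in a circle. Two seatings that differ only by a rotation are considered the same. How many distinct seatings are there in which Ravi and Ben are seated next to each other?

Treat {Ravi, Ben} as one unit (2 internal orders) and seat the resulting 7 units around the table: (6)! circular arrangements.
So 2 × (6)! = 2 × 720 = 1440.

1440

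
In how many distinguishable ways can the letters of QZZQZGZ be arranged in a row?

QZZQZGZ has 7 letters with Q appearing twice and Z appearing 4 times.
Dividing 7! = 5040 by 4!·2! = 48 for the repeated letters gives 105.

105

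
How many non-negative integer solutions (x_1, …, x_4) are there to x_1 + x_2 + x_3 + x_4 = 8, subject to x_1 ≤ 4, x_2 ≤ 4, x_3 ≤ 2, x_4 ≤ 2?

27

Ignoring the caps, the number of non-negative solutions to x_1+…+x_4 = 8 is C(11,3) = 165.
Subtract solutions that violate a single cap (substitute x_i' = x_i − (cap_i+1)): x_1 ≥ 5 gives C(6,3) = 20; x_2 ≥ 5 gives C(6,3) = 20; x_3 ≥ 3 gives C(8,3) = 56; x_4 ≥ 3 gives C(8,3) = 56. Together 152.
Add back pairs where two caps are both exceeded: 0 + 1 + 1 + 1 + 1 + 10 = 14.
By inclusion–exclusion the count is 165 − 152 + 14 = 27.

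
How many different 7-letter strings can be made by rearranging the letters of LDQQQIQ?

The 7 letters of LDQQQIQ have repeats: Q appearing 4 times.
Dividing 7! = 5040 by 4! = 24 for the repeated letters gives 210.

210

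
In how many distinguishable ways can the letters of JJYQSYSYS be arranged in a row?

5040

Letter multiplicities in JJYQSYSYS: J×2, Q×1, S×3, Y×3.
So there are 9! / (3!·3!·2!) = 5040 distinguishable arrangements.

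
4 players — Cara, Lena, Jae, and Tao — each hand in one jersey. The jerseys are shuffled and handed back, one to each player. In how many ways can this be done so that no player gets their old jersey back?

This is the derangement count D_4: permutations of 4 items with no fixed point.
By inclusion–exclusion this is Σ_{j=0}^{4} (−1)^j C(4,j)·(4−j)!.
Computing: 24 − 24 + 12 − 4 + 1 = 9.

9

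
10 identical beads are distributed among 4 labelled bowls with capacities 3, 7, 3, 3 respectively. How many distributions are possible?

54

Ignoring the caps, the number of non-negative solutions to x_1+…+x_4 = 10 is C(13,3) = 286.
Subtract solutions that violate a single cap (substitute x_i' = x_i − (cap_i+1)): x_1 ≥ 4 gives C(9,3) = 84; x_2 ≥ 8 gives C(5,3) = 10; x_3 ≥ 4 gives C(9,3) = 84; x_4 ≥ 4 gives C(9,3) = 84. Together 262.
Add back pairs where two caps are both exceeded: 0 + 10 + 10 + 0 + 0 + 10 = 30.
By inclusion–exclusion the count is 286 − 262 + 30 = 54.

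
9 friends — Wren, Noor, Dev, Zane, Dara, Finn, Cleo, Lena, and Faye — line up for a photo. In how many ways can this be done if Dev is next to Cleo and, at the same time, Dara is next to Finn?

20160

Treat {Dev,Cleo} as one block (2 orders) and {Dara,Finn} as another (2 orders).
That leaves 7 units to arrange: 2 × 2 × 7! = 4 × 5040 = 20160.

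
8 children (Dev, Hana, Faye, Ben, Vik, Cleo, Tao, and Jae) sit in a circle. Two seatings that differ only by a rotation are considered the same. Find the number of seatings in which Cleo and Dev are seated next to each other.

Treat {Cleo, Dev} as one unit (2 internal orders) and seat the resulting 7 units around the table: (6)! circular arrangements.
So 2 × (6)! = 2 × 720 = 1440.

1440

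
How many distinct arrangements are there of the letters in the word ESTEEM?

Letter multiplicities in ESTEEM: E×3, M×1, S×1, T×1.
Dividing 6! = 720 by 3! = 6 for the repeated letters gives 120.

120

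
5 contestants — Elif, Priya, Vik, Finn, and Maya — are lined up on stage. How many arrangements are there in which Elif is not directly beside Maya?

Of the 5! = 120 arrangements, those with Elif and Maya adjacent number 2 × 4! = 48 (treat the pair as a block with 2 internal orders).
So 120 − 48 = 72 arrangements keep them apart.

72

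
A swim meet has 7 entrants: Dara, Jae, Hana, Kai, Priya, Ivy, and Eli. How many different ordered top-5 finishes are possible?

2520

This is an ordered selection of 5 from 7: P(7,5).
That gives 7 × 6 × 5 × 4 × 3 = 2520.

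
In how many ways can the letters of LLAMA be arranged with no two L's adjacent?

There are 5!/(2!·2!) = 30 arrangements of LLAMA in total.
Arrangements with the L's together: treat LL as one letter, giving (4)!/(2!) = 12.
Hence 30 − 12 = 18.

18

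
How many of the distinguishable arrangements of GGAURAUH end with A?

1260

With the last slot taken by A, it remains to arrange the other 7 letters (GGURAUH).
Those 7 letters have G appearing twice and U appearing twice, giving (7)!/(2!·2!) = 1260.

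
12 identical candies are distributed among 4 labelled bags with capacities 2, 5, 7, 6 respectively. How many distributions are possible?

94

By stars and bars, unrestricted non-negative solutions to x_1+…+x_4 = 12 number C(12+3,3) = 455.
Subtract solutions that violate a single cap (substitute x_i' = x_i − (cap_i+1)): x_1 ≥ 3 gives C(12,3) = 220; x_2 ≥ 6 gives C(9,3) = 84; x_3 ≥ 8 gives C(7,3) = 35; x_4 ≥ 7 gives C(8,3) = 56. Together 395.
Add back pairs where two caps are both exceeded: 20 + 4 + 10 + 0 + 0 + 0 = 34.
By inclusion–exclusion the count is 455 − 395 + 34 = 94.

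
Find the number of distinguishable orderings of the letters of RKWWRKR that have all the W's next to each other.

Treat the 2 copies of W as a single block. The multiset to arrange is then {WW, K, K, R, R, R}, 6 items in all.
That gives (6)!/(3!·2!) = 60 arrangements.

60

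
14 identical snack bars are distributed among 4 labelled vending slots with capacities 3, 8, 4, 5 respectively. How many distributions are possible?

69

Without the upper bounds there are C(17,3) = 680 ways to split 14 among 4 vending slots.
Subtract solutions that violate a single cap (substitute x_i' = x_i − (cap_i+1)): x_1 ≥ 4 gives C(13,3) = 286; x_2 ≥ 9 gives C(8,3) = 56; x_3 ≥ 5 gives C(12,3) = 220; x_4 ≥ 6 gives C(11,3) = 165. Together 727.
Add back pairs where two caps are both exceeded: 4 + 56 + 35 + 1 + 0 + 20 = 116.
By inclusion–exclusion the count is 680 − 727 + 116 = 69.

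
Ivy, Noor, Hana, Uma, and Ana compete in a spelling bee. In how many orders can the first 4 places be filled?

This is an ordered selection of 4 from 5: P(5,4).
That gives 5 × 4 × 3 × 2 = 120.

120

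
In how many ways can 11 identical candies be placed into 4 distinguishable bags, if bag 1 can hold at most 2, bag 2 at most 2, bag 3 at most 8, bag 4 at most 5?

44

By stars and bars, unrestricted non-negative solutions to x_1+…+x_4 = 11 number C(11+3,3) = 364.
Subtract solutions that violate a single cap (substitute x_i' = x_i − (cap_i+1)): x_1 ≥ 3 gives C(11,3) = 165; x_2 ≥ 3 gives C(11,3) = 165; x_3 ≥ 9 gives C(5,3) = 10; x_4 ≥ 6 gives C(8,3) = 56. Together 396.
Add back pairs where two caps are both exceeded: 56 + 0 + 10 + 0 + 10 + 0 = 76.
By inclusion–exclusion the count is 364 − 396 + 76 = 44.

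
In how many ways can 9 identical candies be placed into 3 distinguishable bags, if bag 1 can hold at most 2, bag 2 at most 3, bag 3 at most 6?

Ignoring the caps, the number of non-negative solutions to x_1+…+x_3 = 9 is C(11,2) = 55.
Subtract solutions that violate a single cap (substitute x_i' = x_i − (cap_i+1)): x_1 ≥ 3 gives C(8,2) = 28; x_2 ≥ 4 gives C(7,2) = 21; x_3 ≥ 7 gives C(4,2) = 6. Together 55.
Add back pairs where two caps are both exceeded: 6 + 0 + 0 = 6.
By inclusion–exclusion the count is 55 − 55 + 6 = 6.

6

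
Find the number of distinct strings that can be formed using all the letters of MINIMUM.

420

MINIMUM has 7 letters with I appearing twice and M appearing 3 times.
The number of distinct arrangements is 7!/(3!·2!) = 5040/12 = 420.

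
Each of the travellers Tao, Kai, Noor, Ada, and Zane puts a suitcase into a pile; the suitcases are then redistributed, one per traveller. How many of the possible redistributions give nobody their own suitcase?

44

This is the derangement count D_5: permutations of 5 items with no fixed point.
By inclusion–exclusion this is Σ_{j=0}^{5} (−1)^j C(5,j)·(5−j)!.
Computing: 120 − 120 + 60 − 20 + 5 − 1 = 44.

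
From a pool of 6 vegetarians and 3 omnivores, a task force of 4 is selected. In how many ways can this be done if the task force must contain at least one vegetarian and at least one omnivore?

Total 4-person selections from all 9: C(9,4) = 126.
Selections missing a whole group: no vegetarians → C(3,4) = 0; no omnivores → C(6,4) = 15.
Both groups omitted at once is impossible, so 126 − 15 = 111.

111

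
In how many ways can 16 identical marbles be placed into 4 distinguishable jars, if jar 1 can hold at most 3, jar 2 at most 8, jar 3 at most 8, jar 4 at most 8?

214

Without the upper bounds there are C(19,3) = 969 ways to split 16 among 4 jars.
Subtract solutions that violate a single cap (substitute x_i' = x_i − (cap_i+1)): x_1 ≥ 4 gives C(15,3) = 455; x_2 ≥ 9 gives C(10,3) = 120; x_3 ≥ 9 gives C(10,3) = 120; x_4 ≥ 9 gives C(10,3) = 120. Together 815.
Add back pairs where two caps are both exceeded: 20 + 20 + 20 + 0 + 0 + 0 = 60.
By inclusion–exclusion the count is 969 − 815 + 60 = 214.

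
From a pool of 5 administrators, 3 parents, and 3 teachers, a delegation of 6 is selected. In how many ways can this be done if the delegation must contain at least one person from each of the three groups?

With no constraint there are C(11,6) = 462 possible selections.
Selections missing a whole group: no administrators → C(6,6) = 1; no parents → C(8,6) = 28; no teachers → C(8,6) = 28.
Add back selections omitting two groups (i.e. drawn from a single group): C(5,6) + C(3,6) + C(3,6) = 0.
By inclusion–exclusion: 462 − 57 + 0 = 405.

405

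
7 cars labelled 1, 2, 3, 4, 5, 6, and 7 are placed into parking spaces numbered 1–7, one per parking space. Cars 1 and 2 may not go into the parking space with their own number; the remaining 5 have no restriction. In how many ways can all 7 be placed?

Let Aᵢ (for i ∈ {1, 2}) be the placements that put car i in its forbidden parking space. Any j of these fix j positions, leaving (7−j)! ways to fill the rest, and there are C(2,j) ways to pick which j.
By inclusion–exclusion, the number of valid placements is Σ_{j=0}^{2} (−1)^j C(2,j)·(7−j)!.
Computing: 5040 − 1440 + 120 = 3720.

3720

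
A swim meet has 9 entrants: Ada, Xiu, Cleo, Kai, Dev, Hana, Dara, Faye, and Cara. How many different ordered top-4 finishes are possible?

This is an ordered selection of 4 from 9: P(9,4).
That gives 9 × 8 × 7 × 6 = 3024.

3024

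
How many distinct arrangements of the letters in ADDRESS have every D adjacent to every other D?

360

Treat the 2 copies of D as a single block. The multiset to arrange is then {DD, A, E, R, S, S}, 6 items in all.
That gives (6)!/(2!) = 360 arrangements.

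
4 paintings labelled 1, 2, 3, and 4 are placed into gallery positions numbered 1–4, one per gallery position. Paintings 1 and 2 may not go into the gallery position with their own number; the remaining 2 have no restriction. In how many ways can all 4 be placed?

Let Aᵢ (for i ∈ {1, 2}) be the placements that put painting i in its forbidden gallery position. Any j of these fix j positions, leaving (4−j)! ways to fill the rest, and there are C(2,j) ways to pick which j.
By inclusion–exclusion, the number of valid placements is Σ_{j=0}^{2} (−1)^j C(2,j)·(4−j)!.
Computing: 24 − 12 + 2 = 14.

14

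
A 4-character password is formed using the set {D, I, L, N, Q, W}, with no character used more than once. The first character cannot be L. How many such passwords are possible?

300

The first character has 6−1 = 5 choices (anything except L).
The remaining 3 characters are filled from the other 5 symbols without repetition: 5 × 4 × 3 = 60.
Total: 5 × 60 = 300.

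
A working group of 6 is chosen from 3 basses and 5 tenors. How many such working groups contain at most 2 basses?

Split by how many basses are chosen (0 through 2).
Sum: C(3,0)·C(5,6) + C(3,1)·C(5,5) + C(3,2)·C(5,4) = 0 + 3 + 15 = 18.

18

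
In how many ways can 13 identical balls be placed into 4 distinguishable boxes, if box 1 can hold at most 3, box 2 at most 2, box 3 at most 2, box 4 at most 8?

Ignoring the caps, the number of non-negative solutions to x_1+…+x_4 = 13 is C(16,3) = 560.
Subtract solutions that violate a single cap (substitute x_i' = x_i − (cap_i+1)): x_1 ≥ 4 gives C(12,3) = 220; x_2 ≥ 3 gives C(13,3) = 286; x_3 ≥ 3 gives C(13,3) = 286; x_4 ≥ 9 gives C(7,3) = 35. Together 827.
Add back pairs where two caps are both exceeded: 84 + 84 + 1 + 120 + 4 + 4 = 297.
Subtract triples: 20 + 0 + 0 + 0 = 20.
By inclusion–exclusion the count is 560 − 827 + 297 − 20 = 10.

10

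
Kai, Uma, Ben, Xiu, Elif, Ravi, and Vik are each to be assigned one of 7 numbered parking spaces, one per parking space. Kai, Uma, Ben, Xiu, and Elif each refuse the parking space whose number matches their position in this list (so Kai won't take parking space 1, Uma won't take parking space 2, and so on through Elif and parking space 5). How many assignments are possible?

2428

Let Aᵢ (for 1 ≤ i ≤ 5) be the placements that put person i in their forbidden parking space. Any j of these fix j positions, leaving (7−j)! ways to fill the rest, and there are C(5,j) ways to pick which j.
By inclusion–exclusion, the number of valid placements is Σ_{j=0}^{5} (−1)^j C(5,j)·(7−j)!.
Computing: 5040 − 3600 + 1200 − 240 + 30 − 2 = 2428.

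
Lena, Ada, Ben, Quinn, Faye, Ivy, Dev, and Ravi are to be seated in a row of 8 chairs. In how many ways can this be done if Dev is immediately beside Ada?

10080

Place the 6 others and the Dev-Ada pair as 7 objects in a line; the pair has 2 internal arrangements.
So the count is 2·(7)! = 10080.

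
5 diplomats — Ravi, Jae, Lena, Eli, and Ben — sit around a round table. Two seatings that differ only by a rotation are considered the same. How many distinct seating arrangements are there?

Fix one person's seat to break rotational symmetry; the remaining 4 people can be arranged in (4)! = 24 ways.

24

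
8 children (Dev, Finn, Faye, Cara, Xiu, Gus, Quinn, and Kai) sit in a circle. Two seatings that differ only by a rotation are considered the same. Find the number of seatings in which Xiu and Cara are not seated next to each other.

All circular seatings of 8 people number (7)! = 5040.
Those with Xiu next to Cara: fuse the pair into one unit and seat 7 units around a circle — 2·(6)! = 1440.
Subtracting, 5040 − 1440 = 3600.

3600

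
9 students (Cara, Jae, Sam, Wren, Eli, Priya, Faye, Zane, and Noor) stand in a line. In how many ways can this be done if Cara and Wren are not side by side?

There are 9! = 362880 arrangements in all. If Cara and Wren are adjacent, merging them into one block gives 2·(8)! = 80640 arrangements.
So 362880 − 80640 = 282240 arrangements keep them apart.

282240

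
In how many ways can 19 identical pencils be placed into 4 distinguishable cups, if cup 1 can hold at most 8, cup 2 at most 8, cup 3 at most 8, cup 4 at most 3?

130

Without the upper bounds there are C(22,3) = 1540 ways to split 19 among 4 cups.
Subtract solutions that violate a single cap (substitute x_i' = x_i − (cap_i+1)): x_1 ≥ 9 gives C(13,3) = 286; x_2 ≥ 9 gives C(13,3) = 286; x_3 ≥ 9 gives C(13,3) = 286; x_4 ≥ 4 gives C(18,3) = 816. Together 1674.
Add back pairs where two caps are both exceeded: 4 + 4 + 84 + 4 + 84 + 84 = 264.
By inclusion–exclusion the count is 1540 − 1674 + 264 = 130.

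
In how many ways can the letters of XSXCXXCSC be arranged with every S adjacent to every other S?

Treat the 2 copies of S as a single block. The multiset to arrange is then {SS, C, C, C, X, X, X, X}, 8 items in all.
That gives (8)!/(4!·3!) = 280 arrangements.

280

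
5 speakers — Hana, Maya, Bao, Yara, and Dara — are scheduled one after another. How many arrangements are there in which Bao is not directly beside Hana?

72

There are 5! = 120 arrangements in all. If Bao and Hana are adjacent, merging them into one block gives 2·(4)! = 48 arrangements.
Complementary counting: 120 − 48 = 72.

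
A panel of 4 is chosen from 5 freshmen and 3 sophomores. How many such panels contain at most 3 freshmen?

65

Split by how many freshmen are chosen (0 through 3).
Sum: C(5,0)·C(3,4) + C(5,1)·C(3,3) + C(5,2)·C(3,2) + C(5,3)·C(3,1) = 0 + 5 + 30 + 30 = 65.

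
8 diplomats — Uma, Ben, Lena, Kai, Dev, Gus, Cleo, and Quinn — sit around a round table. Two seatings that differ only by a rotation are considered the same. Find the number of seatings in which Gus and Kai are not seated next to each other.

3600

All circular seatings of 8 people number (7)! = 5040.
Those with Gus next to Kai: fuse the pair into one unit and seat 7 units around a circle — 2·(6)! = 1440.
Subtracting, 5040 − 1440 = 3600.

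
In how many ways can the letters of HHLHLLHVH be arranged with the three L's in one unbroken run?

42

Treat the 3 copies of L as a single block. The multiset to arrange is then {LLL, H, H, H, H, H, V}, 7 items in all.
That gives (7)!/(5!) = 42 arrangements.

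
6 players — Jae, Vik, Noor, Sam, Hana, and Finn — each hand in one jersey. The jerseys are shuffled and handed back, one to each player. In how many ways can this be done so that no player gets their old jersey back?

265

Count assignments avoiding every fixed point. For any j of the 6 players fixed to their old jersey, the other 6−j can be arranged in (6−j)! ways.
By inclusion–exclusion this is Σ_{j=0}^{6} (−1)^j C(6,j)·(6−j)!.
Computing: 720 − 720 + 360 − 120 + 30 − 6 + 1 = 265.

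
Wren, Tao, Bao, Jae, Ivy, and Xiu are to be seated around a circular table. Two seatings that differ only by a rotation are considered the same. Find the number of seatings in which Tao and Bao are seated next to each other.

48

Treat {Tao, Bao} as one unit (2 internal orders) and seat the resulting 5 units around the table: (4)! circular arrangements.
So 2 × (4)! = 2 × 24 = 48.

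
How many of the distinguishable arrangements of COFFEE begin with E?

With the first slot taken by E, it remains to arrange the other 5 letters (COFFE).
Those 5 letters have F appearing twice, giving (5)!/(2!) = 60.

60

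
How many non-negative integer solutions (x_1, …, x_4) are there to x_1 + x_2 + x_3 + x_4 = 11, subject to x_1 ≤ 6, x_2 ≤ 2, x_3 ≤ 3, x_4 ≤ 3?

19

Without the upper bounds there are C(14,3) = 364 ways to split 11 among 4 variables.
Subtract solutions that violate a single cap (substitute x_i' = x_i − (cap_i+1)): x_1 ≥ 7 gives C(7,3) = 35; x_2 ≥ 3 gives C(11,3) = 165; x_3 ≥ 4 gives C(10,3) = 120; x_4 ≥ 4 gives C(10,3) = 120. Together 440.
Add back pairs where two caps are both exceeded: 4 + 1 + 1 + 35 + 35 + 20 = 96.
Subtract triples: 0 + 0 + 0 + 1 = 1.
By inclusion–exclusion the count is 364 − 440 + 96 − 1 = 19.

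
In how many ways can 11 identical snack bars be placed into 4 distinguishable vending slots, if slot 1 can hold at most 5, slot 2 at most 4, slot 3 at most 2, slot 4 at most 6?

Without the upper bounds there are C(14,3) = 364 ways to split 11 among 4 vending slots.
Subtract solutions that violate a single cap (substitute x_i' = x_i − (cap_i+1)): x_1 ≥ 6 gives C(8,3) = 56; x_2 ≥ 5 gives C(9,3) = 84; x_3 ≥ 3 gives C(11,3) = 165; x_4 ≥ 7 gives C(7,3) = 35. Together 340.
Add back pairs where two caps are both exceeded: 1 + 10 + 0 + 20 + 0 + 4 = 35.
By inclusion–exclusion the count is 364 − 340 + 35 = 59.

59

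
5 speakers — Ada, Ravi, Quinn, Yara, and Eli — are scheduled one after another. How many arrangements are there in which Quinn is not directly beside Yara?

There are 5! = 120 arrangements in all. If Quinn and Yara are adjacent, merging them into one block gives 2·(4)! = 48 arrangements.
Complementary counting: 120 − 48 = 72.

72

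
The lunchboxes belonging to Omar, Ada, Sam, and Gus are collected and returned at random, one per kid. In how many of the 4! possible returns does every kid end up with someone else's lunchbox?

9

Let Aᵢ be the assignments in which kid i gets their own lunchbox. We want the size of the complement of A₁∪…∪A_4.
By inclusion–exclusion this is Σ_{j=0}^{4} (−1)^j C(4,j)·(4−j)!.
Computing: 24 − 24 + 12 − 4 + 1 = 9.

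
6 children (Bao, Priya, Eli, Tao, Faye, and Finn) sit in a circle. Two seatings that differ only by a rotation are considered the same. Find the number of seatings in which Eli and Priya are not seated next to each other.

72

All circular seatings of 6 people number (5)! = 120.
Those with Eli next to Priya: fuse the pair into one unit and seat 5 units around a circle — 2·(4)! = 48.
Subtracting, 120 − 48 = 72.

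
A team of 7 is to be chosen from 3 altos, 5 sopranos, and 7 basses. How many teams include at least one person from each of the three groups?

5516

Total 7-person selections from all 15: C(15,7) = 6435.
Selections missing a whole group: no altos → C(12,7) = 792; no sopranos → C(10,7) = 120; no basses → C(8,7) = 8.
Add back selections omitting two groups (i.e. drawn from a single group): C(3,7) + C(5,7) + C(7,7) = 1.
By inclusion–exclusion: 6435 − 920 + 1 = 5516.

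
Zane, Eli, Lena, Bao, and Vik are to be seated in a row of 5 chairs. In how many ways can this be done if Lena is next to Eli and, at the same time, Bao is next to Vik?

24

Treat {Lena,Eli} as one block (2 orders) and {Bao,Vik} as another (2 orders).
That leaves 3 units to arrange: 2 × 2 × 3! = 4 × 6 = 24.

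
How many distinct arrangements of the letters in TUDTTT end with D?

With the last slot taken by D, it remains to arrange the other 5 letters (TUTTT).
Those 5 letters have T appearing 4 times, giving (5)!/(4!) = 5.

5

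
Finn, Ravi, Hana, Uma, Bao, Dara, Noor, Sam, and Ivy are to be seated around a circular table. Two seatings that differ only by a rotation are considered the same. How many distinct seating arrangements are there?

Seat Finn anywhere (absorbing the rotational symmetry), then permute the other 8: (8)! = 40320.

40320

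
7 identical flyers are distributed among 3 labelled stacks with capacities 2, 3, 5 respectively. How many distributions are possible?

9

Without the upper bounds there are C(9,2) = 36 ways to split 7 among 3 stacks.
Subtract solutions that violate a single cap (substitute x_i' = x_i − (cap_i+1)): x_1 ≥ 3 gives C(6,2) = 15; x_2 ≥ 4 gives C(5,2) = 10; x_3 ≥ 6 gives C(3,2) = 3. Together 28.
Add back pairs where two caps are both exceeded: 1 + 0 + 0 = 1.
By inclusion–exclusion the count is 36 − 28 + 1 = 9.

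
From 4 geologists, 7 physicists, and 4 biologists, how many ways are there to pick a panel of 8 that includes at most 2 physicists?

Split by how many physicists are chosen (0 through 2).
Sum: C(7,0)·C(8,8) + C(7,1)·C(8,7) + C(7,2)·C(8,6) = 1 + 56 + 588 = 645.

645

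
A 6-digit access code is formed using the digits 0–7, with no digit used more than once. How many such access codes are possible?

20160

With no repetition, fill the 6 digits in order: 8 choices, then 7, down to 3.
That product is 8 × 7 × 6 × 5 × 4 × 3 = 20160.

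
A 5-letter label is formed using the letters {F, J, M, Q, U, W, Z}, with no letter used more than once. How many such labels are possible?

With no repetition, fill the 5 letters in order: 7 choices, then 6, down to 3.
7 × 6 × 5 × 4 × 3 = 2520.

2520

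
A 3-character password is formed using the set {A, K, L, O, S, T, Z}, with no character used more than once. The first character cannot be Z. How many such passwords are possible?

180

The first character has 7−1 = 6 choices (anything except Z).
The remaining 2 characters are filled from the other 6 symbols without repetition: 6 × 5 = 30.
Total: 6 × 30 = 180.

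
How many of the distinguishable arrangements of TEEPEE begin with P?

Fix P in the first position and arrange the remaining 5 letters.
Those 5 letters have E appearing 4 times, giving (5)!/(4!) = 5.

5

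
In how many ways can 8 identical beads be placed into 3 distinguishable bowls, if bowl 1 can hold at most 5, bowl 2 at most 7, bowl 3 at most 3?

23

Without the upper bounds there are C(10,2) = 45 ways to split 8 among 3 bowls.
Subtract solutions that violate a single cap (substitute x_i' = x_i − (cap_i+1)): x_1 ≥ 6 gives C(4,2) = 6; x_2 ≥ 8 gives C(2,2) = 1; x_3 ≥ 4 gives C(6,2) = 15. Together 22.
No two caps can be exceeded simultaneously, so the pair terms are all 0.
By inclusion–exclusion the count is 45 − 22 + 0 = 23.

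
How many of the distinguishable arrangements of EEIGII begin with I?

With the first slot taken by I, it remains to arrange the other 5 letters (EEGII).
Those 5 letters have E appearing twice and I appearing twice, giving (5)!/(2!·2!) = 30.

30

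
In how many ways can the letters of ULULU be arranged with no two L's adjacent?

6

There are 5!/(3!·2!) = 10 arrangements of ULULU in total.
Arrangements with the L's together: treat LL as one letter, giving (4)!/(3!) = 4.
Hence 10 − 4 = 6.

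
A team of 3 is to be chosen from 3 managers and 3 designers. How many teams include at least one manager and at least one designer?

18

Total 3-person selections from all 6: C(6,3) = 20.
Selections missing a whole group: no managers → C(3,3) = 1; no designers → C(3,3) = 1.
Both groups omitted at once is impossible, so 20 − 2 = 18.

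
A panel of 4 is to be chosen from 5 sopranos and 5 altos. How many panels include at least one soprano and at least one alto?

200

Unrestricted: C(10,4) = 210 ways to pick any 4 of the 10.
Subtract selections that omit an entire group: no sopranos → C(5,4) = 5; no altos → C(5,4) = 5.
Both groups omitted at once is impossible, so 210 − 10 = 200.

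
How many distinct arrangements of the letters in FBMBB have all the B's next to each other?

Treat the 3 copies of B as a single block. The multiset to arrange is then {BBB, F, M}, 3 items in all.
All 3 items are distinct, so there are (3)! = 6 arrangements.

6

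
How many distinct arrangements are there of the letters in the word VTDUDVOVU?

The 9 letters of VTDUDVOVU have repeats: D appearing twice, U appearing twice, and V appearing 3 times.
So there are 9! / (3!·2!·2!) = 15120 distinguishable arrangements.

15120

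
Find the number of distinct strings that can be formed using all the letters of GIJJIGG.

Letter multiplicities in GIJJIGG: G×3, I×2, J×2.
Dividing 7! = 5040 by 3!·2!·2! = 24 for the repeated letters gives 210.

210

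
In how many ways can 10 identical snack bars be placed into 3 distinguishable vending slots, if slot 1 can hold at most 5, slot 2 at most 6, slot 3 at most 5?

26

By stars and bars, unrestricted non-negative solutions to x_1+…+x_3 = 10 number C(10+2,2) = 66.
Subtract solutions that violate a single cap (substitute x_i' = x_i − (cap_i+1)): x_1 ≥ 6 gives C(6,2) = 15; x_2 ≥ 7 gives C(5,2) = 10; x_3 ≥ 6 gives C(6,2) = 15. Together 40.
No two caps can be exceeded simultaneously, so the pair terms are all 0.
By inclusion–exclusion the count is 66 − 40 + 0 = 26.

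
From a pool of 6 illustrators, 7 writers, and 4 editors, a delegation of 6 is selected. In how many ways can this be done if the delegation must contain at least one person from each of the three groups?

9996

Total 6-person selections from all 17: C(17,6) = 12376.
Selections missing a whole group: no illustrators → C(11,6) = 462; no writers → C(10,6) = 210; no editors → C(13,6) = 1716.
Add back selections omitting two groups (i.e. drawn from a single group): C(6,6) + C(7,6) + C(4,6) = 8.
By inclusion–exclusion: 12376 − 2388 + 8 = 9996.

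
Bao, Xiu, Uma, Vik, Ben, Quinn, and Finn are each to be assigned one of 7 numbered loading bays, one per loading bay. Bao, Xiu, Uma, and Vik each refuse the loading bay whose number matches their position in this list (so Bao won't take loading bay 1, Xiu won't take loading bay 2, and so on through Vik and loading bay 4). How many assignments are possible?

Let Aᵢ (for 1 ≤ i ≤ 4) be the placements that put person i in their forbidden loading bay. Any j of these fix j positions, leaving (7−j)! ways to fill the rest, and there are C(4,j) ways to pick which j.
By inclusion–exclusion, the number of valid placements is Σ_{j=0}^{4} (−1)^j C(4,j)·(7−j)!.
Computing: 5040 − 2880 + 720 − 96 + 6 = 2790.

2790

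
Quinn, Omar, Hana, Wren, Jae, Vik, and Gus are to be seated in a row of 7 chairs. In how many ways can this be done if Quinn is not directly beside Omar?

There are 7! = 5040 arrangements in all. If Quinn and Omar are adjacent, merging them into one block gives 2·(6)! = 1440 arrangements.
So 5040 − 1440 = 3600 arrangements keep them apart.

3600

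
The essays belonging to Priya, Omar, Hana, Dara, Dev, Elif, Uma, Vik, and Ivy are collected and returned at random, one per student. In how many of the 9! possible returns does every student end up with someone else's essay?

133496

This is the derangement count D_9: permutations of 9 items with no fixed point.
By inclusion–exclusion this is Σ_{j=0}^{9} (−1)^j C(9,j)·(9−j)!.
Computing: 362880 − 362880 + 181440 − 60480 + 15120 − 3024 + 504 − 72 + 9 − 1 = 133496.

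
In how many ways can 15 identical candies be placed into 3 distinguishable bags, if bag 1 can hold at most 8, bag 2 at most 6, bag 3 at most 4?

Ignoring the caps, the number of non-negative solutions to x_1+…+x_3 = 15 is C(17,2) = 136.
Subtract solutions that violate a single cap (substitute x_i' = x_i − (cap_i+1)): x_1 ≥ 9 gives C(8,2) = 28; x_2 ≥ 7 gives C(10,2) = 45; x_3 ≥ 5 gives C(12,2) = 66. Together 139.
Add back pairs where two caps are both exceeded: 0 + 3 + 10 = 13.
By inclusion–exclusion the count is 136 − 139 + 13 = 10.

10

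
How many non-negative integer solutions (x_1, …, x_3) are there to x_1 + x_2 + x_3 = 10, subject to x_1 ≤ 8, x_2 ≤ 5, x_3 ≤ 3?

21

By stars and bars, unrestricted non-negative solutions to x_1+…+x_3 = 10 number C(10+2,2) = 66.
Subtract solutions that violate a single cap (substitute x_i' = x_i − (cap_i+1)): x_1 ≥ 9 gives C(3,2) = 3; x_2 ≥ 6 gives C(6,2) = 15; x_3 ≥ 4 gives C(8,2) = 28. Together 46.
Add back pairs where two caps are both exceeded: 0 + 0 + 1 = 1.
By inclusion–exclusion the count is 66 − 46 + 1 = 21.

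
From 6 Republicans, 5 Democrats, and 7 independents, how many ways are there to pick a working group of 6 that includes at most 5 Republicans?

18563

Split by how many Republicans are chosen (0 through 5).
Sum: C(6,0)·C(12,6) + C(6,1)·C(12,5) + C(6,2)·C(12,4) + C(6,3)·C(12,3) + C(6,4)·C(12,2) + C(6,5)·C(12,1) = 924 + 4752 + 7425 + 4400 + 990 + 72 = 18563.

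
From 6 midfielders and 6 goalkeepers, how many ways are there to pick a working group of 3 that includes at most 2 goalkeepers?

Split by how many goalkeepers are chosen (0 through 2).
Sum: C(6,0)·C(6,3) + C(6,1)·C(6,2) + C(6,2)·C(6,1) = 20 + 90 + 90 = 200.

200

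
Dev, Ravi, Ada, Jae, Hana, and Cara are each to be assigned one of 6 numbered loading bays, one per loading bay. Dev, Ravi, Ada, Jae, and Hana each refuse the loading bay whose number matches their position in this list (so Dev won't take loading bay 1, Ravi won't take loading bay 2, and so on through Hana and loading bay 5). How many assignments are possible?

Let Aᵢ (for 1 ≤ i ≤ 5) be the placements that put person i in their forbidden loading bay. Any j of these fix j positions, leaving (6−j)! ways to fill the rest, and there are C(5,j) ways to pick which j.
By inclusion–exclusion, the number of valid placements is Σ_{j=0}^{5} (−1)^j C(5,j)·(6−j)!.
Computing: 720 − 600 + 240 − 60 + 10 − 1 = 309.

309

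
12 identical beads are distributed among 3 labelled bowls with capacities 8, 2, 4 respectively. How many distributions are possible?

6

By stars and bars, unrestricted non-negative solutions to x_1+…+x_3 = 12 number C(12+2,2) = 91.
Subtract solutions that violate a single cap (substitute x_i' = x_i − (cap_i+1)): x_1 ≥ 9 gives C(5,2) = 10; x_2 ≥ 3 gives C(11,2) = 55; x_3 ≥ 5 gives C(9,2) = 36. Together 101.
Add back pairs where two caps are both exceeded: 1 + 0 + 15 = 16.
By inclusion–exclusion the count is 91 − 101 + 16 = 6.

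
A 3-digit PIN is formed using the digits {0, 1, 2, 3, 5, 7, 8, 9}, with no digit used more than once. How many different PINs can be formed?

336

Choose and order 3 of the 8 symbols: the first digit has 8 options, the next 7, then 6.
That product is 8 × 7 × 6 = 336.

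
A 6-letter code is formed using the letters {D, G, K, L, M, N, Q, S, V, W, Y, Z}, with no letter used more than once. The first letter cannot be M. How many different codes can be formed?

609840

The first letter has 12−1 = 11 choices (anything except M).
The remaining 5 letters are filled from the other 11 symbols without repetition: 11 × 10 × 9 × 8 × 7 = 55440.
Total: 11 × 55440 = 609840.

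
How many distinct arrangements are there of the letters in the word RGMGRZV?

1260

Letter multiplicities in RGMGRZV: G×2, M×1, R×2, V×1, Z×1.
Dividing 7! = 5040 by 2!·2! = 4 for the repeated letters gives 1260.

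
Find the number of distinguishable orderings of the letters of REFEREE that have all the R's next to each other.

Treat the 2 copies of R as a single block. The multiset to arrange is then {RR, E, E, E, E, F}, 6 items in all.
That gives (6)!/(4!) = 30 arrangements.

30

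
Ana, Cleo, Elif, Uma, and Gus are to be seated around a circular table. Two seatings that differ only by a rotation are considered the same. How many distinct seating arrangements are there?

Seat Ana anywhere (absorbing the rotational symmetry), then permute the other 4: (4)! = 24.

24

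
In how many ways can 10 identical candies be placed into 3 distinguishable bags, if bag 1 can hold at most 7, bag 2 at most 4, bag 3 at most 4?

By stars and bars, unrestricted non-negative solutions to x_1+…+x_3 = 10 number C(10+2,2) = 66.
Subtract solutions that violate a single cap (substitute x_i' = x_i − (cap_i+1)): x_1 ≥ 8 gives C(4,2) = 6; x_2 ≥ 5 gives C(7,2) = 21; x_3 ≥ 5 gives C(7,2) = 21. Together 48.
Add back pairs where two caps are both exceeded: 0 + 0 + 1 = 1.
By inclusion–exclusion the count is 66 − 48 + 1 = 19.

19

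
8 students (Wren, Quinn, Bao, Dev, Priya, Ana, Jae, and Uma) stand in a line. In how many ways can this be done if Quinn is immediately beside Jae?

Place the 6 others and the Quinn-Jae pair as 7 objects in a line; the pair has 2 internal arrangements.
So the count is 2·(7)! = 10080.

10080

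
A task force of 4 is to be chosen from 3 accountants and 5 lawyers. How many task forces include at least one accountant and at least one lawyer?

65

Unrestricted: C(8,4) = 70 ways to pick any 4 of the 8.
Selections missing a whole group: no accountants → C(5,4) = 5; no lawyers → C(3,4) = 0.
Both groups omitted at once is impossible, so 70 − 5 = 65.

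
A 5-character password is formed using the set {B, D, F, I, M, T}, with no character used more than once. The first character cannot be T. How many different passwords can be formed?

600

The first character has 6−1 = 5 choices (anything except T).
The remaining 4 characters are filled from the other 5 symbols without repetition: 5 × 4 × 3 × 2 = 120.
Total: 5 × 120 = 600.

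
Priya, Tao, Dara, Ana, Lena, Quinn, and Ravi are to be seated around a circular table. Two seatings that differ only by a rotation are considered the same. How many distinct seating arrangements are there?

Around a circle, 7 distinct people have 7!/7 = (6)! = 720 rotationally distinct seatings.

720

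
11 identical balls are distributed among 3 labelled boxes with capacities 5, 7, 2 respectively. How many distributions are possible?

9

Without the upper bounds there are C(13,2) = 78 ways to split 11 among 3 boxes.
Subtract solutions that violate a single cap (substitute x_i' = x_i − (cap_i+1)): x_1 ≥ 6 gives C(7,2) = 21; x_2 ≥ 8 gives C(5,2) = 10; x_3 ≥ 3 gives C(10,2) = 45. Together 76.
Add back pairs where two caps are both exceeded: 0 + 6 + 1 = 7.
By inclusion–exclusion the count is 78 − 76 + 7 = 9.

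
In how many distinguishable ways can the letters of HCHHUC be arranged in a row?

Letter multiplicities in HCHHUC: C×2, H×3, U×1.
Dividing 6! = 720 by 3!·2! = 12 for the repeated letters gives 60.

60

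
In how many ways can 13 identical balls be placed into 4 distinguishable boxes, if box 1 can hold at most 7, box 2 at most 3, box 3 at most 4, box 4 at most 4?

Ignoring the caps, the number of non-negative solutions to x_1+…+x_4 = 13 is C(16,3) = 560.
Subtract solutions that violate a single cap (substitute x_i' = x_i − (cap_i+1)): x_1 ≥ 8 gives C(8,3) = 56; x_2 ≥ 4 gives C(12,3) = 220; x_3 ≥ 5 gives C(11,3) = 165; x_4 ≥ 5 gives C(11,3) = 165. Together 606.
Add back pairs where two caps are both exceeded: 4 + 1 + 1 + 35 + 35 + 20 = 96.
By inclusion–exclusion the count is 560 − 606 + 96 = 50.

50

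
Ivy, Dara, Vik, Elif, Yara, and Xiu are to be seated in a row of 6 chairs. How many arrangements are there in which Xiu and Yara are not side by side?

480

There are 6! = 720 arrangements in all. If Xiu and Yara are adjacent, merging them into one block gives 2·(5)! = 240 arrangements.
Complementary counting: 720 − 240 = 480.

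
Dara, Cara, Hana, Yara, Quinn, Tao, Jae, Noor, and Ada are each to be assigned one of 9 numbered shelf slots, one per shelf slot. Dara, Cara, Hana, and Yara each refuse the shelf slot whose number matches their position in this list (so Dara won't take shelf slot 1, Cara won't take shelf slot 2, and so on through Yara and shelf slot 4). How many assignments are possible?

229080

Let Aᵢ (for 1 ≤ i ≤ 4) be the placements that put person i in their forbidden shelf slot. Any j of these fix j positions, leaving (9−j)! ways to fill the rest, and there are C(4,j) ways to pick which j.
By inclusion–exclusion, the number of valid placements is Σ_{j=0}^{4} (−1)^j C(4,j)·(9−j)!.
Computing: 362880 − 161280 + 30240 − 2880 + 120 = 229080.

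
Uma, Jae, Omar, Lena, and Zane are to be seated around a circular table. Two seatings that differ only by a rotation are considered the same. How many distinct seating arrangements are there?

Around a circle, 5 distinct people have 5!/5 = (4)! = 24 rotationally distinct seatings.

24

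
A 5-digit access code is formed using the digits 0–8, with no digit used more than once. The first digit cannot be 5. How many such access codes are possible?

The first digit has 9−1 = 8 choices (anything except 5).
The remaining 4 digits are filled from the other 8 symbols without repetition: 8 × 7 × 6 × 5 = 1680.
Total: 8 × 1680 = 13440.

13440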